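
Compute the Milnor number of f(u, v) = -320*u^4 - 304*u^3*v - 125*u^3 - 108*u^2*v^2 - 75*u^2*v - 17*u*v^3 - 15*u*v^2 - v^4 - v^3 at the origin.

7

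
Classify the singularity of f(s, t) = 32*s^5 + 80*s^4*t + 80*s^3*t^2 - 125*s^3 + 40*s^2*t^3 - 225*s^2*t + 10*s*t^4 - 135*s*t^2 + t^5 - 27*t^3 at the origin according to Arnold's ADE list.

E8

The Hessian of f at 0 has rank 0. Corank 2; j^3 = -(5*s + 3*t)^3 is a perfect cube, so E-series; the 5-jet and mu = 8 give E_8.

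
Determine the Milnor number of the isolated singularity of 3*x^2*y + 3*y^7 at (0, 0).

8

The Hessian of f at 0 has rank 0. Corank 2; j^3 = 3*x^2*y has shape L^2 M (L != M), so D-series; mu = 8 gives D_8.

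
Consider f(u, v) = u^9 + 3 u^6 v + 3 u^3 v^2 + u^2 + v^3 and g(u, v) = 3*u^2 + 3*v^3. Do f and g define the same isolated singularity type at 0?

Yes.

The Hessian of f at 0 has rank 1. Corank 1: A-series; mu = 2 gives A_2. The Hessian of g at 0 has rank 1. Corank 1: A-series; mu = 2 gives A_2. Both have type A_2, hence right-equivalent.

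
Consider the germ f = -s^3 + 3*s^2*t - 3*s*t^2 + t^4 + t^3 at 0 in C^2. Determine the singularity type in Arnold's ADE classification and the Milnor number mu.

Type E_6, Milnor number mu = 6.

The Hessian of f at 0 is [[0, 0], [0, 0]] with rank 0, so corank 2. A Groebner basis of the Jacobian ideal J(f) in C{s,t} is {t^3, s^2 - 2*s*t + t^2}; counting standard monomials gives mu = 6. Corank 2; j^3 = -(s - t)^3 is a perfect cube, so E-series; the 4-jet and mu = 6 give E_6.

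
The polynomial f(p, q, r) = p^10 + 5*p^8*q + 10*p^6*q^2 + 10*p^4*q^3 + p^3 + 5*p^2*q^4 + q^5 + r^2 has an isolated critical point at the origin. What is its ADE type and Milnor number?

Type E_{8}, Milnor number mu = 8.

The Hessian of f at 0 has rank 1. Corank 2; j^3 = p^3 is a perfect cube, so E-series; the 5-jet and mu = 8 give E_8.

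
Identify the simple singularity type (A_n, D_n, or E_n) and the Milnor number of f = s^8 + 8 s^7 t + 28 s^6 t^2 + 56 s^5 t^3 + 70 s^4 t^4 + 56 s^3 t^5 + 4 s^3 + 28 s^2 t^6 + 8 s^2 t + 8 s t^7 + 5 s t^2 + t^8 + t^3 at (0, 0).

Type D_{9}, Milnor number mu = 9.

The Hessian of f at 0 has rank 0. Corank 2; j^3 = (s + t)*(2*s + t)^2 has shape L^2 M (L != M), so D-series; mu = 9 gives D_9.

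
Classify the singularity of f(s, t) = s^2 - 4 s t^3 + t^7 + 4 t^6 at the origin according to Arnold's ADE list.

The Hessian of f at 0 has rank 1. Corank 1: A-series; mu = 6 gives A_6.

A6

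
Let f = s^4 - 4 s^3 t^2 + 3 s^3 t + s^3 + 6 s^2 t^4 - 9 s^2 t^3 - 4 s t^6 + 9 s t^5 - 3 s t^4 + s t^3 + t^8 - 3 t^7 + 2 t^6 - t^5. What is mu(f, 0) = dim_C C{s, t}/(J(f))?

The Hessian of f at 0 has rank 0. Corank 2; j^3 = s^3 is a perfect cube, so E-series; the 4-jet and mu = 7 give E_7.

7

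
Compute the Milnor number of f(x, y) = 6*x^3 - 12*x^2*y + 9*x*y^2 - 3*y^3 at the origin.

4

The Hessian of f at 0 has rank 0. Corank 2; j^3 = 3*(x - y)*(2*x^2 - 2*x*y + y^2) splits into three distinct lines over C (the quadratic factor has nonzero discriminant), so D_4.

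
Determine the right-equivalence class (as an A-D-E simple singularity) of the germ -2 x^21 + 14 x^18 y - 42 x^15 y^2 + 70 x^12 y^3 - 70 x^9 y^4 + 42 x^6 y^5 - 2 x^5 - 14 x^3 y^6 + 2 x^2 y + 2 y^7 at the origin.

The Hessian of f at 0 is [[0, 0], [0, 0]] with rank 0, so corank 2. A Groebner basis of the Jacobian ideal J(f) in C{x,y} is {x^2/7 + y^6, x^3, x*y}; counting standard monomials gives mu = 8. Corank 2; j^3 = 2*x^2*y has shape L^2 M (L != M), so D-series; mu = 8 gives D_8.

D8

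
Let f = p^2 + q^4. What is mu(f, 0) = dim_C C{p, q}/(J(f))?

3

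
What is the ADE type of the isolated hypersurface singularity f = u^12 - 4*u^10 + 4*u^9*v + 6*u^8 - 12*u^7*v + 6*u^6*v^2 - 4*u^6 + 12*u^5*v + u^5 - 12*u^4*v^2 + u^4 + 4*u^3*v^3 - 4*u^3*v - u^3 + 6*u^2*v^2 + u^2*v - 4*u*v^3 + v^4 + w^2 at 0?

D_{5}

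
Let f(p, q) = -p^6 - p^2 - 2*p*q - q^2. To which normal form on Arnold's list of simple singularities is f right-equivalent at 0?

A_5

The Hessian of f at 0 has rank 1. Corank 1: A-series; mu = 5 gives A_5.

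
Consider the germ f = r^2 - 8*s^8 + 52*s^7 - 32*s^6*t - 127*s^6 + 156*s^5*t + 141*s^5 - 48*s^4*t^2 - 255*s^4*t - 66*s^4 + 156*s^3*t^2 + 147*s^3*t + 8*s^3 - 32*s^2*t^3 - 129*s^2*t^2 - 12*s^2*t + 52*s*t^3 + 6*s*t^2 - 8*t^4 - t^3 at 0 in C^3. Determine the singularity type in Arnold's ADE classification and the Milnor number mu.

Type E_{7}, Milnor number mu = 7.

The Hessian of f at 0 is [[0, 0, 0], [0, 0, 0], [0, 0, 2]] with rank 1, so corank 2. A Groebner basis of the Jacobian ideal J(f) in C{s,t,r} is {768*s^2/35 - 768*s*t/35 + t^4 + 8*t^3/35 + 192*t^2/35, s^3 - 12*s^2/35 + 12*s*t/35 - 9*t^3/70 - 3*t^2/35, s^2*t - 8*s^2/35 + 8*s*t/35 - 53*t^3/210 - 2*t^2/35, s*t^2 - t^3/2, r}; counting standard monomials gives mu = 7. Corank 2; j^3 = (2*s - t)^3 is a perfect cube, so E-series; the 4-jet and mu = 7 give E_7.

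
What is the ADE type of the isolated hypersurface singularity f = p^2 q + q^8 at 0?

D_9

The Hessian of f at 0 has rank 0. Corank 2; j^3 = p^2*q has shape L^2 M (L != M), so D-series; mu = 9 gives D_9.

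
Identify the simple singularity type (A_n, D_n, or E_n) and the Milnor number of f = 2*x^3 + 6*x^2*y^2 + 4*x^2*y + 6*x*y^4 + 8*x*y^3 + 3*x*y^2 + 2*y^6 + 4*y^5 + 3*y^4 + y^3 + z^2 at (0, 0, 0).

The Hessian of f at 0 has rank 1. Corank 2; j^3 = (x + y)*(2*x^2 + 2*x*y + y^2) splits into three distinct lines over C (the quadratic factor has nonzero discriminant), so D_4.

Type D_4, Milnor number mu = 4.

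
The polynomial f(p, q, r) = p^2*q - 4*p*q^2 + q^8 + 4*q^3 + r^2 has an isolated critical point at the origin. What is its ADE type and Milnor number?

Type D_{9}, Milnor number mu = 9.

The Hessian of f at 0 has rank 1. Corank 2; j^3 = q*(p - 2*q)^2 has shape L^2 M (L != M), so D-series; mu = 9 gives D_9.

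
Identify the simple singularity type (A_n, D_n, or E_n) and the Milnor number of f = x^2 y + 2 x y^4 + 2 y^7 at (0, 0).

Type D_{8}, Milnor number mu = 8.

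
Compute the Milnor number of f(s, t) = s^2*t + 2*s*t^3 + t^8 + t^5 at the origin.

9

The Hessian of f at 0 has rank 0. Corank 2; j^3 = s^2*t has shape L^2 M (L != M), so D-series; mu = 9 gives D_9.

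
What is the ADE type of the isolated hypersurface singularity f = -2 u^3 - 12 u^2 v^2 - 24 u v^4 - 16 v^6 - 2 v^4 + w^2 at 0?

E_{6}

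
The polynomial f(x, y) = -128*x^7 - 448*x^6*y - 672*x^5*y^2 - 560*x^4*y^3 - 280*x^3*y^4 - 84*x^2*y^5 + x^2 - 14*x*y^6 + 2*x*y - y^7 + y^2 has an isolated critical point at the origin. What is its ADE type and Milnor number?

The Hessian of f at 0 has rank 1. Corank 1: A-series; mu = 6 gives A_6.

Type A6, Milnor number mu = 6.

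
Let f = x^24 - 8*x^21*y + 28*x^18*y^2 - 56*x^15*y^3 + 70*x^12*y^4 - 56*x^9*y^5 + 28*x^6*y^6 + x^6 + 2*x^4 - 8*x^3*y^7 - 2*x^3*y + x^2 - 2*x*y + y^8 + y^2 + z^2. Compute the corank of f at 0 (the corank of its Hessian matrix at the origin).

1

Hessian at 0 has rank 2.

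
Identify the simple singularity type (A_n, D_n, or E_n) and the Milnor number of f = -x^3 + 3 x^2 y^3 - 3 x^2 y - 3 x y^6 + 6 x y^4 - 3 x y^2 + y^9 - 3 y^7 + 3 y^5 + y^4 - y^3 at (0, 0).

Type E_6, Milnor number mu = 6.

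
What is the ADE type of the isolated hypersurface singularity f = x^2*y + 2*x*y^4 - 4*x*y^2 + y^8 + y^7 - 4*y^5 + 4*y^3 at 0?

D_{9}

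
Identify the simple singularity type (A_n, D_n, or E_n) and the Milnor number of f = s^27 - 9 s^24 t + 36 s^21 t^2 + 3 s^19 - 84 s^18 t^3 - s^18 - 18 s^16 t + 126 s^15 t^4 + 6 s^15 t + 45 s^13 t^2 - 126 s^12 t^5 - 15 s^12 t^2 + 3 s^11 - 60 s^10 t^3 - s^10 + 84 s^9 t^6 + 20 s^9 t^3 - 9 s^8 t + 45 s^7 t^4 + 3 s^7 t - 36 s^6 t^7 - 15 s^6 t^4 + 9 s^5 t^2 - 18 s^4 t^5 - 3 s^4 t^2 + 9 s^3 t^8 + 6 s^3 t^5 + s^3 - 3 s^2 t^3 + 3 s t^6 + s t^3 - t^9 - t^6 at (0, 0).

Type E_{7}, Milnor number mu = 7.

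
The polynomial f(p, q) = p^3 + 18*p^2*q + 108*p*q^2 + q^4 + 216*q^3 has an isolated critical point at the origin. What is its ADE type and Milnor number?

The Hessian of f at 0 has rank 0. Corank 2; j^3 = (p + 6*q)^3 is a perfect cube, so E-series; the 4-jet and mu = 6 give E_6.

Type E_6, Milnor number mu = 6.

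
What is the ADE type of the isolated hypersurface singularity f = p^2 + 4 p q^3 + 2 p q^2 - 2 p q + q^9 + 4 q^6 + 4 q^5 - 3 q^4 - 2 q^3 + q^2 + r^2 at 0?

A_8

The Hessian of f at 0 has rank 2. Corank 1: A-series; mu = 8 gives A_8.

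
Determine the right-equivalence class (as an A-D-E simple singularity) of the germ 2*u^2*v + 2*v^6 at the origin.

The Hessian of f at 0 has rank 0. Corank 2; j^3 = 2*u^2*v has shape L^2 M (L != M), so D-series; mu = 7 gives D_7.

D_{7}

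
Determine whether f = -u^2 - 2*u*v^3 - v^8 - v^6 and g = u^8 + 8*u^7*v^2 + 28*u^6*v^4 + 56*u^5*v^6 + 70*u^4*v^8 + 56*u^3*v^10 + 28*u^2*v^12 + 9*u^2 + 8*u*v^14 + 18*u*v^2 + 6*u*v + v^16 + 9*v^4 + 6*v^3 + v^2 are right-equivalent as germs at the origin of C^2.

Yes.

The Hessian of f at 0 has rank 1. Corank 1: A-series; mu = 7 gives A_7. The Hessian of g at 0 has rank 1. Corank 1: A-series; mu = 7 gives A_7. Both have type A_7, hence right-equivalent.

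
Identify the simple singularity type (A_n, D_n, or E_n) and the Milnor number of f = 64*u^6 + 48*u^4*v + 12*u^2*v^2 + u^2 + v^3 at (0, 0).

The Hessian of f at 0 is [[2, 0], [0, 0]] with rank 1, so corank 1. A Groebner basis of the Jacobian ideal J(f) in C{u,v} is {v^2, u}; counting standard monomials gives mu = 2. Corank 1: A-series; mu = 2 gives A_2.

Type A_2, Milnor number mu = 2.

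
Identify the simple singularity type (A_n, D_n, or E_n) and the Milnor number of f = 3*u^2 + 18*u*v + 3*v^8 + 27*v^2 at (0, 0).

Type A7, Milnor number mu = 7.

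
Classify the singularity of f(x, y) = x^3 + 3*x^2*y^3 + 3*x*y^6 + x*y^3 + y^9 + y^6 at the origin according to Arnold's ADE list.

E_{7}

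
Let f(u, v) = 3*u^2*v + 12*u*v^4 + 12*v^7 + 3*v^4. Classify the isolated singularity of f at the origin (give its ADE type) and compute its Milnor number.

Type D_{5}, Milnor number mu = 5.

The Hessian of f at 0 has rank 0. Corank 2; j^3 = 3*u^2*v has shape L^2 M (L != M), so D-series; mu = 5 gives D_5.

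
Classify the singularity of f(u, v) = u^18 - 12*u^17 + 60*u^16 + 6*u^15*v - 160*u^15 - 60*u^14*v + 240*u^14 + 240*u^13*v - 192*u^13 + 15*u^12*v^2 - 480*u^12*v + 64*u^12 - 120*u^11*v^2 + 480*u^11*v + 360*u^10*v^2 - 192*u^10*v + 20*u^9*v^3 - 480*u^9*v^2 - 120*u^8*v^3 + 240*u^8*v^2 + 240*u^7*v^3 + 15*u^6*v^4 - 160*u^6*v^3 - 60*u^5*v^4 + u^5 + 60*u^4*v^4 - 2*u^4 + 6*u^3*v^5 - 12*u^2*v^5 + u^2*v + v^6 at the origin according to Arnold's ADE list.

The Hessian of f at 0 has rank 0. Corank 2; j^3 = u^2*v has shape L^2 M (L != M), so D-series; mu = 7 gives D_7.

D7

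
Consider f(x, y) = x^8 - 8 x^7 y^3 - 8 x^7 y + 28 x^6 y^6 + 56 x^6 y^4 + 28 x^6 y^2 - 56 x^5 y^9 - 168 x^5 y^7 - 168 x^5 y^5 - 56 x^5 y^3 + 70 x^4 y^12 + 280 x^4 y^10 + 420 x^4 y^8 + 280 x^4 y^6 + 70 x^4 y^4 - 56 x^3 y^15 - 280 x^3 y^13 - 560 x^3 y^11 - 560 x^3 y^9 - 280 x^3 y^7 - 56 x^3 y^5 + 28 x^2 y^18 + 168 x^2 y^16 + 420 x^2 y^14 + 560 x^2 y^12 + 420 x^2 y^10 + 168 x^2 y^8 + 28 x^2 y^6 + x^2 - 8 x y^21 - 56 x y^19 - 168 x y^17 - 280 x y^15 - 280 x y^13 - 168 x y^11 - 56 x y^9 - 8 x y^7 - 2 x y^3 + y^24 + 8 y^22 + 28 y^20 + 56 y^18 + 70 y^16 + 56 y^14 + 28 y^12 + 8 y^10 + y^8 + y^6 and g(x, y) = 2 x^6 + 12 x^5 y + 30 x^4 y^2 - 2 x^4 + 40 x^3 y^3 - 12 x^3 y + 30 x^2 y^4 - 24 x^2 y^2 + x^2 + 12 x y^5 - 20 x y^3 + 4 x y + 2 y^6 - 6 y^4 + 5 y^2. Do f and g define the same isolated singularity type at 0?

No.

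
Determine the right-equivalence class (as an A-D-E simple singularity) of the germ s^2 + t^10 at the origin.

A_{9}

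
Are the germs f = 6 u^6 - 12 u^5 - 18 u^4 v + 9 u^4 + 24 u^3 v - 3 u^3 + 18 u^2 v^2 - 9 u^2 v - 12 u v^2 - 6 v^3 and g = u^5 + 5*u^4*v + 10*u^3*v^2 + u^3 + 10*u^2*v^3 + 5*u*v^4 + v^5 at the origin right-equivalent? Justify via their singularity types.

No.

The Hessian of f at 0 has rank 0. Corank 2; j^3 = -3*(u + v)*(u^2 + 2*u*v + 2*v^2) splits into three distinct lines over C (the quadratic factor has nonzero discriminant), so D_4. The Hessian of g at 0 has rank 0. Corank 2; j^3 = u^3 is a perfect cube, so E-series; the 5-jet and mu = 8 give E_8. f is D_4 but g is E_8, hence not right-equivalent.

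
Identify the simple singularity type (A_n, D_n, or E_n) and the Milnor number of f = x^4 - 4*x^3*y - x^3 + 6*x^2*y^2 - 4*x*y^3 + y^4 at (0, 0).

Type E6, Milnor number mu = 6.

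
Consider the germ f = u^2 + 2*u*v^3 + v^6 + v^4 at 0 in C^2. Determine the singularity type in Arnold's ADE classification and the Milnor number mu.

The Hessian of f at 0 is [[2, 0], [0, 0]] with rank 1, so corank 1. A Groebner basis of the Jacobian ideal J(f) in C{u,v} is {v^3, u}; counting standard monomials gives mu = 3. Corank 1: A-series; mu = 3 gives A_3.

Type A_3, Milnor number mu = 3.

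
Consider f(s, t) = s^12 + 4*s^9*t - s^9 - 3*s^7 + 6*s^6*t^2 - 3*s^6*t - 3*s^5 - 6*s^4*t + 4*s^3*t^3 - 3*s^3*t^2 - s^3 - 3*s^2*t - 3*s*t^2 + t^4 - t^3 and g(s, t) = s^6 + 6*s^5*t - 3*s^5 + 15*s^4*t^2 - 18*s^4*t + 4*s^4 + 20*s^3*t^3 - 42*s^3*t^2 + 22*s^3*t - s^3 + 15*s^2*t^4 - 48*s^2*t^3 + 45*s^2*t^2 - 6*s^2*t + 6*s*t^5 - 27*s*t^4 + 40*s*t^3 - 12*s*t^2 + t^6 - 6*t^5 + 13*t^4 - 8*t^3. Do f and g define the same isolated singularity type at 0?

The Hessian of f at 0 is [[0, 0], [0, 0]] with rank 0, so corank 2. A Groebner basis of the Jacobian ideal J(f) in C{s,t} is {t^3, s^2 + 2*s*t + t^2}; counting standard monomials gives mu = 6. Corank 2; j^3 = -(s + t)^3 is a perfect cube, so E-series; the 4-jet and mu = 6 give E_6. The Hessian of g at 0 is [[0, 0], [0, 0]] with rank 0, so corank 2. A Groebner basis of the Jacobian ideal J(g) in C{s,t} is {s^3 + 6*s^2 + 24*s*t + 24*t^2, s^2*t - 4*s^2 - 16*s*t - 16*t^2, 5*s^2/2 + s*t^2 + 10*s*t + 10*t^2, -3*s^2/2 - 6*s*t + t^3 - 6*t^2}; counting standard monomials gives mu = 6. Corank 2; j^3 = -(s + 2*t)^3 is a perfect cube, so E-series; the 4-jet and mu = 6 give E_6. Both have type E_6, hence right-equivalent.

Yes.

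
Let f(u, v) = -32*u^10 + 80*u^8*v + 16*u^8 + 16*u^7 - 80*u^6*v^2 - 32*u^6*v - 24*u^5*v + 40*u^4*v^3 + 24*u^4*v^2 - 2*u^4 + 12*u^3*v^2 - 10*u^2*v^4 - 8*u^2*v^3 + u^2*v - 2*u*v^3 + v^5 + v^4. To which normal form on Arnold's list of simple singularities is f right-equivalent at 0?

D_5

The Hessian of f at 0 has rank 0. Corank 2; j^3 = u^2*v has shape L^2 M (L != M), so D-series; mu = 5 gives D_5.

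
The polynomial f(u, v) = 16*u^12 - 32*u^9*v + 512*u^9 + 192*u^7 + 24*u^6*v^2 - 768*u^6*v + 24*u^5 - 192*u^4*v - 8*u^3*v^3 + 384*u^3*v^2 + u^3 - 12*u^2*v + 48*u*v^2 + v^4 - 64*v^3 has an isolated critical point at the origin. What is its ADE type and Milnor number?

The Hessian of f at 0 has rank 0. Corank 2; j^3 = (u - 4*v)^3 is a perfect cube, so E-series; the 4-jet and mu = 6 give E_6.

Type E_{6}, Milnor number mu = 6.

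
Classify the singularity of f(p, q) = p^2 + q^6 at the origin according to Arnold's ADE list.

A_5

The Hessian of f at 0 has rank 1. Corank 1: A-series; mu = 5 gives A_5.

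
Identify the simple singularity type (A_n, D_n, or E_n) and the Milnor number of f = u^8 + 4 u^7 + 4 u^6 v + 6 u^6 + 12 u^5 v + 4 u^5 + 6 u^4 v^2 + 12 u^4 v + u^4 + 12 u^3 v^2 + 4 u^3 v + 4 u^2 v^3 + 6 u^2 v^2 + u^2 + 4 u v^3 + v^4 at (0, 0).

Type A3, Milnor number mu = 3.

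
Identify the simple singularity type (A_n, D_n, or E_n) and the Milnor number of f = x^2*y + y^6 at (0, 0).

Type D7, Milnor number mu = 7.

The Hessian of f at 0 is [[0, 0], [0, 0]] with rank 0, so corank 2. A Groebner basis of the Jacobian ideal J(f) in C{x,y} is {x^2/6 + y^5, x^3, x*y}; counting standard monomials gives mu = 7. Corank 2; j^3 = x^2*y has shape L^2 M (L != M), so D-series; mu = 7 gives D_7.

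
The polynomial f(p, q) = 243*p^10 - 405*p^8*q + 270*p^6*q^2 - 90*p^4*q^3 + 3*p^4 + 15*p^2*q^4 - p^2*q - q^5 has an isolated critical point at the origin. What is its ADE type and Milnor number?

The Hessian of f at 0 has rank 0. Corank 2; j^3 = -p^2*q has shape L^2 M (L != M), so D-series; mu = 6 gives D_6.

Type D_{6}, Milnor number mu = 6.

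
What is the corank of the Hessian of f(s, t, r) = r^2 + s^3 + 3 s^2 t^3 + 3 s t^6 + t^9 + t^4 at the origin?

2

Hessian at 0 has rank 1.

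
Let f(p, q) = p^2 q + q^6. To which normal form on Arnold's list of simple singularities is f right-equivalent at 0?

D_{7}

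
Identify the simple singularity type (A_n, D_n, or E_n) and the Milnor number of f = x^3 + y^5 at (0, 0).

Type E8, Milnor number mu = 8.

The Hessian of f at 0 has rank 0. Corank 2; j^3 = x^3 is a perfect cube, so E-series; the 5-jet and mu = 8 give E_8.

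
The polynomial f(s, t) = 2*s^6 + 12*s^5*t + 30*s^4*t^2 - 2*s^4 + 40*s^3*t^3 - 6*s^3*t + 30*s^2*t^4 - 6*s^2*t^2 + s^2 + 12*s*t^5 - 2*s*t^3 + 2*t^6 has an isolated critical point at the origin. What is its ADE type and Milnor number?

Type A_5, Milnor number mu = 5.

The Hessian of f at 0 is [[2, 0], [0, 0]] with rank 1, so corank 1. A Groebner basis of the Jacobian ideal J(f) in C{s,t} is {s*t^2, -s + t^3, s^2}; counting standard monomials gives mu = 5. Corank 1: A-series; mu = 5 gives A_5.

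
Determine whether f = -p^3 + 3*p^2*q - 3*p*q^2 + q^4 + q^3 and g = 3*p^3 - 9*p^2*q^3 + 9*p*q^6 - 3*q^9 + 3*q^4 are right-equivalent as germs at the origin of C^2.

The Hessian of f at 0 is [[0, 0], [0, 0]] with rank 0, so corank 2. A Groebner basis of the Jacobian ideal J(f) in C{p,q} is {q^3, p^2 - 2*p*q + q^2}; counting standard monomials gives mu = 6. Corank 2; j^3 = -(p - q)^3 is a perfect cube, so E-series; the 4-jet and mu = 6 give E_6. The Hessian of g at 0 is [[0, 0], [0, 0]] with rank 0, so corank 2. A Groebner basis of the Jacobian ideal J(g) in C{p,q} is {q^3, p^2}; counting standard monomials gives mu = 6. Corank 2; j^3 = 3*p^3 is a perfect cube, so E-series; the 4-jet and mu = 6 give E_6. Both have type E_6, hence right-equivalent.

Yes.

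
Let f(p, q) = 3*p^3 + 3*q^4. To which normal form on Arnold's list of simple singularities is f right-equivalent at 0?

E_6

The Hessian of f at 0 has rank 0. Corank 2; j^3 = 3*p^3 is a perfect cube, so E-series; the 4-jet and mu = 6 give E_6.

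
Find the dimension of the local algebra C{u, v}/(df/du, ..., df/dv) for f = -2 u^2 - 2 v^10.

9

The Hessian of f at 0 is [[-4, 0], [0, 0]] with rank 1, so corank 1. A Groebner basis of the Jacobian ideal J(f) in C{u,v} is {v^9, u}; counting standard monomials gives mu = 9. Corank 1: A-series; mu = 9 gives A_9.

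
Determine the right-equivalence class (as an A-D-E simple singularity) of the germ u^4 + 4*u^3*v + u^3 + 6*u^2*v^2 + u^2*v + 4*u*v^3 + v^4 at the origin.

The Hessian of f at 0 has rank 0. Corank 2; j^3 = u^2*(u + v) has shape L^2 M (L != M), so D-series; mu = 5 gives D_5.

D_5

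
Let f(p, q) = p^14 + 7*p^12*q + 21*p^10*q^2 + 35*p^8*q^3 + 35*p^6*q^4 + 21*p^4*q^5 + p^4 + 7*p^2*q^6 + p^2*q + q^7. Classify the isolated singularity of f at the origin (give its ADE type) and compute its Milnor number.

Type D_8, Milnor number mu = 8.

The Hessian of f at 0 has rank 0. Corank 2; j^3 = p^2*q has shape L^2 M (L != M), so D-series; mu = 8 gives D_8.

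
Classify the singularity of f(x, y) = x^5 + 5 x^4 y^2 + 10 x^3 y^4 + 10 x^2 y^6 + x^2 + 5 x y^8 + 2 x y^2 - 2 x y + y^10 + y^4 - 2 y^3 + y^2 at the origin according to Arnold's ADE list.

A_4

The Hessian of f at 0 is [[2, -2], [-2, 2]] with rank 1, so corank 1. A Groebner basis of the Jacobian ideal J(f) in C{x,y} is {x^2 - 2*x*y - x + y, x + y^2 - y}; counting standard monomials gives mu = 4. Corank 1: A-series; mu = 4 gives A_4.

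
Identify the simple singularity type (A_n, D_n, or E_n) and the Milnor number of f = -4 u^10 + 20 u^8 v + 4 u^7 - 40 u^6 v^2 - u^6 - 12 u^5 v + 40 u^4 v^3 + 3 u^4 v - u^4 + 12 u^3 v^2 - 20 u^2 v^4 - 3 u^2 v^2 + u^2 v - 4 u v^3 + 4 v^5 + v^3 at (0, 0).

Type D4, Milnor number mu = 4.

The Hessian of f at 0 has rank 0. Corank 2; j^3 = v*(u^2 + v^2) splits into three distinct lines over C (the quadratic factor has nonzero discriminant), so D_4.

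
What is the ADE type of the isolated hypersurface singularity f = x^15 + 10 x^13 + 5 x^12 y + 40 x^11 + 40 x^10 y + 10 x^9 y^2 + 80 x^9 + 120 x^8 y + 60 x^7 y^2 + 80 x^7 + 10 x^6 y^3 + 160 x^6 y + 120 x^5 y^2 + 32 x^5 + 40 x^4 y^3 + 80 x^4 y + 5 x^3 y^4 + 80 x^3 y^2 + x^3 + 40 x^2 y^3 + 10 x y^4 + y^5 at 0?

E_8

The Hessian of f at 0 is [[0, 0], [0, 0]] with rank 0, so corank 2. A Groebner basis of the Jacobian ideal J(f) in C{x,y} is {y^5, x*y^3 + y^4/8, x^2}; counting standard monomials gives mu = 8. Corank 2; j^3 = x^3 is a perfect cube, so E-series; the 5-jet and mu = 8 give E_8.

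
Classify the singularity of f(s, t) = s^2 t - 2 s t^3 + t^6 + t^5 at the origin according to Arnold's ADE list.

D7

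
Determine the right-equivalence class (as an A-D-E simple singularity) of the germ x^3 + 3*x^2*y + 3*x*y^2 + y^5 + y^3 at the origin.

E8

The Hessian of f at 0 has rank 0. Corank 2; j^3 = (x + y)^3 is a perfect cube, so E-series; the 5-jet and mu = 8 give E_8.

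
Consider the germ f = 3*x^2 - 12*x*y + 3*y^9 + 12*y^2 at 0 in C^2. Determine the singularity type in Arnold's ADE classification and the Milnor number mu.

Type A_8, Milnor number mu = 8.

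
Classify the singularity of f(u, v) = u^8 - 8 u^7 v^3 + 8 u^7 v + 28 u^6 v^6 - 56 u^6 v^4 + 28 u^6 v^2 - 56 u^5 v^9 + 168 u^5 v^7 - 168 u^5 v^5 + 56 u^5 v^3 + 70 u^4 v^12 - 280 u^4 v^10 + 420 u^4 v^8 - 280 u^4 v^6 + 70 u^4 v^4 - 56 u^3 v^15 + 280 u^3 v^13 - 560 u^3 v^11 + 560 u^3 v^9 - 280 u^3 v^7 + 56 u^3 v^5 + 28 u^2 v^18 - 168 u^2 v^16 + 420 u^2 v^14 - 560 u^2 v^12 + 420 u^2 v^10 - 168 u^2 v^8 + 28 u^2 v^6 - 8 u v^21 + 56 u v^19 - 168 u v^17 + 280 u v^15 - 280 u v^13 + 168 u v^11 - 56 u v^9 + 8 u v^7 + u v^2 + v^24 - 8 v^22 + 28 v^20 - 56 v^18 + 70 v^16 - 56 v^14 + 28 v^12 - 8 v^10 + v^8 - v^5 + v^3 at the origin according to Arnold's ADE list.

D_9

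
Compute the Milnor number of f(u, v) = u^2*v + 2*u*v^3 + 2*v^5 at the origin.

6

The Hessian of f at 0 has rank 0. Corank 2; j^3 = u^2*v has shape L^2 M (L != M), so D-series; mu = 6 gives D_6.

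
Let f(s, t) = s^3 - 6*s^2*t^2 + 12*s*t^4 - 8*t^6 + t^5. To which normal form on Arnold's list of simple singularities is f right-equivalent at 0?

E_8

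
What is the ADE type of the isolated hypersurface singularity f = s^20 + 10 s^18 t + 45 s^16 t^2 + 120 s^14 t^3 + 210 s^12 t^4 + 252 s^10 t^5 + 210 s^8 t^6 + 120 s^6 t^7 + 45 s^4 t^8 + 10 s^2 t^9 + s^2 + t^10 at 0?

A_{9}

The Hessian of f at 0 has rank 1. Corank 1: A-series; mu = 9 gives A_9.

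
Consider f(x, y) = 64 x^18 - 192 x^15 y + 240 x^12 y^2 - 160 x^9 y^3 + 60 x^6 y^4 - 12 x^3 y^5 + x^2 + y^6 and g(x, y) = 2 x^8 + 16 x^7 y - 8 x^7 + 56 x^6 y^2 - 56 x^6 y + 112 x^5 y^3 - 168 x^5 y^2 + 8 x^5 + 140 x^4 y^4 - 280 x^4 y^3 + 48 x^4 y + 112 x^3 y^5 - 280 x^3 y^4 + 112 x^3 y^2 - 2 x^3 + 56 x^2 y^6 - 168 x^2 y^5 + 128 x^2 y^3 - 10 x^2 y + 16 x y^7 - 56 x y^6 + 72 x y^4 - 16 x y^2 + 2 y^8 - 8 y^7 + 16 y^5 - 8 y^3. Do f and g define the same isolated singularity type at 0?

No.

The Hessian of f at 0 is [[2, 0], [0, 0]] with rank 1, so corank 1. A Groebner basis of the Jacobian ideal J(f) in C{x,y} is {y^5, x}; counting standard monomials gives mu = 5. Corank 1: A-series; mu = 5 gives A_5. The Hessian of g at 0 is [[0, 0], [0, 0]] with rank 0, so corank 2. A Groebner basis of the Jacobian ideal J(g) in C{x,y} is {x^2*y^2 + 12*x^2*y + 4*x^2 + 48*x*y^2 + 18*x*y + 48*y^3 + 20*y^2, -7*x^2*y - 5*x^2/2 + x*y^3 - 28*x*y^2 - 11*x*y - 28*y^3 - 12*y^2, 4*x^2*y + 3*x^2/2 + 16*x*y^2 + 13*x*y/2 + y^4 + 16*y^3 + 7*y^2, x^3 + 6*x^2*y + 12*x*y^2 + 8*y^3}; counting standard monomials gives mu = 9. Corank 2; j^3 = -2*(x + y)*(x + 2*y)^2 has shape L^2 M (L != M), so D-series; mu = 9 gives D_9. f is A_5 but g is D_9, hence not right-equivalent.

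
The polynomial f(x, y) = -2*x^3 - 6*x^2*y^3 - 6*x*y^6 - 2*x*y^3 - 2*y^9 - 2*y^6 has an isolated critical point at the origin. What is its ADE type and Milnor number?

Type E_{7}, Milnor number mu = 7.

The Hessian of f at 0 is [[0, 0], [0, 0]] with rank 0, so corank 2. A Groebner basis of the Jacobian ideal J(f) in C{x,y} is {x^3, x*y^2, 3*x^2 + y^3}; counting standard monomials gives mu = 7. Corank 2; j^3 = -2*x^3 is a perfect cube, so E-series; the 4-jet and mu = 7 give E_7.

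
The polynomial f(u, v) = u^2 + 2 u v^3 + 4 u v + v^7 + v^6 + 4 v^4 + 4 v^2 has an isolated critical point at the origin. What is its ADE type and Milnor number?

Type A_{6}, Milnor number mu = 6.

The Hessian of f at 0 has rank 1. Corank 1: A-series; mu = 6 gives A_6.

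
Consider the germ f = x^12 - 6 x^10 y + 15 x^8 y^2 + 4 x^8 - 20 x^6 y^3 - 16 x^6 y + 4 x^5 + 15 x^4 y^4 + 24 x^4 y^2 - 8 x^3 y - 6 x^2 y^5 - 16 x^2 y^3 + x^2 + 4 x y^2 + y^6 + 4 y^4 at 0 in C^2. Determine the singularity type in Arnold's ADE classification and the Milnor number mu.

Type A_{5}, Milnor number mu = 5.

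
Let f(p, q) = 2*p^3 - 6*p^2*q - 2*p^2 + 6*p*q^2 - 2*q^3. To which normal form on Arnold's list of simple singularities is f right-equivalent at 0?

A_2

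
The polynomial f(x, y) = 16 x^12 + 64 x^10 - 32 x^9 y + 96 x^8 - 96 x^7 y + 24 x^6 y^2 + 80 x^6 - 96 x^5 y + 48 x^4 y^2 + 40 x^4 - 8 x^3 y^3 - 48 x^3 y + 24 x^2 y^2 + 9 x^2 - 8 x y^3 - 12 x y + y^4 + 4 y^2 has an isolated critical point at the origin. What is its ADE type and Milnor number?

Type A_{3}, Milnor number mu = 3.

The Hessian of f at 0 is [[18, -12], [-12, 8]] with rank 1, so corank 1. A Groebner basis of the Jacobian ideal J(f) in C{x,y} is {y^3, x - 2*y/3}; counting standard monomials gives mu = 3. Corank 1: A-series; mu = 3 gives A_3.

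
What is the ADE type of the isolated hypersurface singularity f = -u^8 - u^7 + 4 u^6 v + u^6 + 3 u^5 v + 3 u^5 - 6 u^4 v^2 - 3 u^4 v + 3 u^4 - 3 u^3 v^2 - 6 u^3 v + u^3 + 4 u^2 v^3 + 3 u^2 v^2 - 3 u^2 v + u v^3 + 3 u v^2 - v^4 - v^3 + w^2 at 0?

The Hessian of f at 0 has rank 1. Corank 2; j^3 = (u - v)^3 is a perfect cube, so E-series; the 4-jet and mu = 7 give E_7.

E_{7}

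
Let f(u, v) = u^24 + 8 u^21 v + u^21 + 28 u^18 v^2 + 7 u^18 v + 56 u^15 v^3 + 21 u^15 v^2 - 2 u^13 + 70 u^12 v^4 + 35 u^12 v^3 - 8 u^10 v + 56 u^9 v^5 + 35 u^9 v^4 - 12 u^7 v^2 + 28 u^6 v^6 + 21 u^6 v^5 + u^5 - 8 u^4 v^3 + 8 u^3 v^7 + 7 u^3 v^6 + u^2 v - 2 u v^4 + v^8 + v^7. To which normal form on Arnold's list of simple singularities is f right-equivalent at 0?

D_{9}

The Hessian of f at 0 has rank 0. Corank 2; j^3 = u^2*v has shape L^2 M (L != M), so D-series; mu = 9 gives D_9.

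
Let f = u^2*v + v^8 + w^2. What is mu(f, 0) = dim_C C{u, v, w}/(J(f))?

The Hessian of f at 0 has rank 1. Corank 2; j^3 = u^2*v has shape L^2 M (L != M), so D-series; mu = 9 gives D_9.

9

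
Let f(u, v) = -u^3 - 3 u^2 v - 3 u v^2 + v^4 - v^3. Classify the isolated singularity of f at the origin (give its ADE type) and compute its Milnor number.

Type E_{6}, Milnor number mu = 6.

The Hessian of f at 0 has rank 0. Corank 2; j^3 = -(u + v)^3 is a perfect cube, so E-series; the 4-jet and mu = 6 give E_6.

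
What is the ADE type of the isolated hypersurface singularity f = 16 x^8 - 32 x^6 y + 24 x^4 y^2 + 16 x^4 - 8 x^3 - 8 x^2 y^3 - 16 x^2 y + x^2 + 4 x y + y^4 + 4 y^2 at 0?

A_{3}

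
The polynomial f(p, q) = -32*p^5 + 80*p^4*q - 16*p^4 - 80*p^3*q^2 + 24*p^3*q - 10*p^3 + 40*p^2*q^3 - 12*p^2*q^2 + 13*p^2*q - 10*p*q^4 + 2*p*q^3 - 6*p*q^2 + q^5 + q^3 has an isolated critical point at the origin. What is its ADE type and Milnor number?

The Hessian of f at 0 has rank 0. Corank 2; j^3 = -(2*p - q)*(5*p^2 - 4*p*q + q^2) splits into three distinct lines over C (the quadratic factor has nonzero discriminant), so D_4.

Type D4, Milnor number mu = 4.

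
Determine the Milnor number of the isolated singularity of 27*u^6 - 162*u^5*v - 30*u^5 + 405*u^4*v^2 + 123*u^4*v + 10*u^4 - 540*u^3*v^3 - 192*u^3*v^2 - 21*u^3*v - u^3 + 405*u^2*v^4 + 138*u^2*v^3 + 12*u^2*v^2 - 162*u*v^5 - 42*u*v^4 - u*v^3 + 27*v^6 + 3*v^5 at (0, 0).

The Hessian of f at 0 is [[0, 0], [0, 0]] with rank 0, so corank 2. A Groebner basis of the Jacobian ideal J(f) in C{u,v} is {-3*u^2/35 + v^4 - v^3/35, u^3, u^2*v + u^2/35 + v^3/105, -u^2/5 + u*v^2 - v^3/15}; counting standard monomials gives mu = 7. Corank 2; j^3 = -u^3 is a perfect cube, so E-series; the 4-jet and mu = 7 give E_7.

7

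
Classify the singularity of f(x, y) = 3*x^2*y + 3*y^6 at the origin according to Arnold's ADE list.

D7

The Hessian of f at 0 has rank 0. Corank 2; j^3 = 3*x^2*y has shape L^2 M (L != M), so D-series; mu = 7 gives D_7.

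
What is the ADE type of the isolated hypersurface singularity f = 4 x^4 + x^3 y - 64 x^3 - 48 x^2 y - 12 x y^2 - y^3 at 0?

The Hessian of f at 0 is [[0, 0], [0, 0]] with rank 0, so corank 2. A Groebner basis of the Jacobian ideal J(f) in C{x,y} is {196608*x^2 + 98304*x*y + y^4 + 64*y^3 + 12288*y^2, x^3 - 48*x^2 - 24*x*y - 3*y^2, x^2*y + 192*x^2 + 96*x*y + 12*y^2, -512*x^2 + x*y^2 - 256*x*y + y^3/12 - 32*y^2}; counting standard monomials gives mu = 7. Corank 2; j^3 = -(4*x + y)^3 is a perfect cube, so E-series; the 4-jet and mu = 7 give E_7.

E7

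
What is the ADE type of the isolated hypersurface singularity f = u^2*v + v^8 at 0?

The Hessian of f at 0 has rank 0. Corank 2; j^3 = u^2*v has shape L^2 M (L != M), so D-series; mu = 9 gives D_9.

D_{9}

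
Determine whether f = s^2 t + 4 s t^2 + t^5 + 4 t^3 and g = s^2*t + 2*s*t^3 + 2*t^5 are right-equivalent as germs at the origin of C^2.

Yes.

The Hessian of f at 0 has rank 0. Corank 2; j^3 = t*(s + 2*t)^2 has shape L^2 M (L != M), so D-series; mu = 6 gives D_6. The Hessian of g at 0 has rank 0. Corank 2; j^3 = s^2*t has shape L^2 M (L != M), so D-series; mu = 6 gives D_6. Both have type D_6, hence right-equivalent.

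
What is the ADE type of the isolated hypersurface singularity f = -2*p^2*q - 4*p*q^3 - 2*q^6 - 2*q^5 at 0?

The Hessian of f at 0 has rank 0. Corank 2; j^3 = -2*p^2*q has shape L^2 M (L != M), so D-series; mu = 7 gives D_7.

D_{7}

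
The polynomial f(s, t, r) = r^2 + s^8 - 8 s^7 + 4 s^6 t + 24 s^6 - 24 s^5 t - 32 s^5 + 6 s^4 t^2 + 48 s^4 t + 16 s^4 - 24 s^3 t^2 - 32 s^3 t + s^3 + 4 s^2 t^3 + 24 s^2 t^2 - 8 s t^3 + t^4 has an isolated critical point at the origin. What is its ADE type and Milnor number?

Type E_6, Milnor number mu = 6.

The Hessian of f at 0 has rank 1. Corank 2; j^3 = s^3 is a perfect cube, so E-series; the 4-jet and mu = 6 give E_6.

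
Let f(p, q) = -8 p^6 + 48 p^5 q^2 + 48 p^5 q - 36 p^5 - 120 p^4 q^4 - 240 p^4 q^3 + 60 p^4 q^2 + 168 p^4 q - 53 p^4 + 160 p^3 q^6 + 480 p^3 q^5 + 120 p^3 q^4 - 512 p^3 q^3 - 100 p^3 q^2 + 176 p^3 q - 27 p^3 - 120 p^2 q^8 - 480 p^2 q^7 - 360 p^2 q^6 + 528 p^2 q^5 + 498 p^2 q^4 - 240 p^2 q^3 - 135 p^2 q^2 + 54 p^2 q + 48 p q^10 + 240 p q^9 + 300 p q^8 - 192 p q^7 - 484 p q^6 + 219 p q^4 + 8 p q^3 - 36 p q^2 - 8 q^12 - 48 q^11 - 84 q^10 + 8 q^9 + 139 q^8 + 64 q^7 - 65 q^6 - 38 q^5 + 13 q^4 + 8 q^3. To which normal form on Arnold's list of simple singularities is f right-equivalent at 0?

E_{6}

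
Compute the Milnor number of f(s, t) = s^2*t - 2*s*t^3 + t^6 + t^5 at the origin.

The Hessian of f at 0 has rank 0. Corank 2; j^3 = s^2*t has shape L^2 M (L != M), so D-series; mu = 7 gives D_7.

7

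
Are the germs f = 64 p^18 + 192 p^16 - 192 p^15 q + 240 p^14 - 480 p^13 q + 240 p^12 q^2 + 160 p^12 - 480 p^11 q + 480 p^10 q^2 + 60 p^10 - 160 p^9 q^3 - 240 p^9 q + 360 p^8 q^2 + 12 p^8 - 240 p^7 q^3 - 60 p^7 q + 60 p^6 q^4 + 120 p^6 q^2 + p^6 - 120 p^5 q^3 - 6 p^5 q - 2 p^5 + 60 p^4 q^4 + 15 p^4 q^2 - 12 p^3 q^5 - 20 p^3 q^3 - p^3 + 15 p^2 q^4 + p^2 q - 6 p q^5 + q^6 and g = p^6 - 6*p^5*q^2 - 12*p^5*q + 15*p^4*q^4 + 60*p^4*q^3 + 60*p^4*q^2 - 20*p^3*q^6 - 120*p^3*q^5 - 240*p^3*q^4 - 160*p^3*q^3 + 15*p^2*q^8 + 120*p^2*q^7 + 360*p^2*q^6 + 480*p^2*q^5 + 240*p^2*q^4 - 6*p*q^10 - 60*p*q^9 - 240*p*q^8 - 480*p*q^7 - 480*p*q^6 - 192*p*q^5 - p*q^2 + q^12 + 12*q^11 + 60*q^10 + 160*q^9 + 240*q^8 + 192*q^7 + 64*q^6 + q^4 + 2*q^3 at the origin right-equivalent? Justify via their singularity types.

The Hessian of f at 0 has rank 0. Corank 2; j^3 = -p^2*(p - q) has shape L^2 M (L != M), so D-series; mu = 7 gives D_7. The Hessian of g at 0 has rank 0. Corank 2; j^3 = -q^2*(p - 2*q) has shape L^2 M (L != M), so D-series; mu = 7 gives D_7. Both have type D_7, hence right-equivalent.

Yes.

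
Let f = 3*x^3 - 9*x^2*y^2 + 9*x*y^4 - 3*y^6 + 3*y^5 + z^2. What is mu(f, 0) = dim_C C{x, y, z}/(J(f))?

The Hessian of f at 0 has rank 1. Corank 2; j^3 = 3*x^3 is a perfect cube, so E-series; the 5-jet and mu = 8 give E_8.

8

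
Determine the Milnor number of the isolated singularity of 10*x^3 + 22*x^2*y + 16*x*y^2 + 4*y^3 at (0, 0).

The Hessian of f at 0 has rank 0. Corank 2; j^3 = 2*(x + y)*(5*x^2 + 6*x*y + 2*y^2) splits into three distinct lines over C (the quadratic factor has nonzero discriminant), so D_4.

4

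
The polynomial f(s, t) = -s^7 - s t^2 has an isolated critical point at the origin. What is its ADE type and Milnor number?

Type D_{8}, Milnor number mu = 8.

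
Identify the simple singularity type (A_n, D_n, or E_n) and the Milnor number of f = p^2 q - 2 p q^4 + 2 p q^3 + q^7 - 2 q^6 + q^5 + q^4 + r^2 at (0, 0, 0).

Type D_5, Milnor number mu = 5.

The Hessian of f at 0 has rank 1. Corank 2; j^3 = p^2*q has shape L^2 M (L != M), so D-series; mu = 5 gives D_5.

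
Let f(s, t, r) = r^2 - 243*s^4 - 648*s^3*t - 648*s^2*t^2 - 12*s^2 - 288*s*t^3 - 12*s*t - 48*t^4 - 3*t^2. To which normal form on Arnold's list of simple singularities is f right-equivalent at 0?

The Hessian of f at 0 is [[-24, -12, 0], [-12, -6, 0], [0, 0, 2]] with rank 2, so corank 1. A Groebner basis of the Jacobian ideal J(f) in C{s,t,r} is {t^3, s + t/2, r}; counting standard monomials gives mu = 3. Corank 1: A-series; mu = 3 gives A_3.

A3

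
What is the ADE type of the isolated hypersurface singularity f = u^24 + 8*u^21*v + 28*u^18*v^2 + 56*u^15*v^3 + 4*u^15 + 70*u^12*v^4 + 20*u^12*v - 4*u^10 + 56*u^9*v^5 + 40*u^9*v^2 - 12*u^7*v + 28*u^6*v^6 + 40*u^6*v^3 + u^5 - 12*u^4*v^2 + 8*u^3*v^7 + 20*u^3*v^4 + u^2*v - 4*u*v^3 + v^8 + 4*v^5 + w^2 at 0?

The Hessian of f at 0 has rank 1. Corank 2; j^3 = u^2*v has shape L^2 M (L != M), so D-series; mu = 9 gives D_9.

D_9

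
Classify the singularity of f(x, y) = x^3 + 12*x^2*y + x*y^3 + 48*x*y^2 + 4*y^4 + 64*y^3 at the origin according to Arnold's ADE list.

E_{7}

The Hessian of f at 0 is [[0, 0], [0, 0]] with rank 0, so corank 2. A Groebner basis of the Jacobian ideal J(f) in C{x,y} is {x^3 + 12*x^2*y + 384*x^2 + 3072*x*y + 6144*y^2, -12*x^2 + x*y^2 - 96*x*y - 192*y^2, 3*x^2 + 24*x*y + y^3 + 48*y^2}; counting standard monomials gives mu = 7. Corank 2; j^3 = (x + 4*y)^3 is a perfect cube, so E-series; the 4-jet and mu = 7 give E_7.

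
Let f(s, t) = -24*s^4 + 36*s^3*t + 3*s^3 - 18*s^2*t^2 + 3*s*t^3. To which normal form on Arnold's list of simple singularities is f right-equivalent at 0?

The Hessian of f at 0 has rank 0. Corank 2; j^3 = 3*s^3 is a perfect cube, so E-series; the 4-jet and mu = 7 give E_7.

E_{7}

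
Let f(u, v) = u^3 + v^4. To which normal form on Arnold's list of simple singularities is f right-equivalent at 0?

E_6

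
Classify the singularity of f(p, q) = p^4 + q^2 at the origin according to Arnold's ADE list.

The Hessian of f at 0 has rank 1. Corank 1: A-series; mu = 3 gives A_3.

A3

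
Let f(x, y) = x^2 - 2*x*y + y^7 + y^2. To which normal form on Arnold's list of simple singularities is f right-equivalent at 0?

A_6

The Hessian of f at 0 has rank 1. Corank 1: A-series; mu = 6 gives A_6.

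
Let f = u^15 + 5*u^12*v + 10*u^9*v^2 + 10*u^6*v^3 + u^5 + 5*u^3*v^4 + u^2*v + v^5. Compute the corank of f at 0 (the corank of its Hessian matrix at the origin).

2

The Hessian at 0 is [[0, 0], [0, 0]] of rank 0; hence corank 2.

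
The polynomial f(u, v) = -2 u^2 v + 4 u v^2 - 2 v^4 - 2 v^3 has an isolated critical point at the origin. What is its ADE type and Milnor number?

Type D_{5}, Milnor number mu = 5.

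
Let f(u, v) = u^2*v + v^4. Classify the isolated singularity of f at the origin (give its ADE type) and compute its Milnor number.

Type D_{5}, Milnor number mu = 5.

The Hessian of f at 0 has rank 0. Corank 2; j^3 = u^2*v has shape L^2 M (L != M), so D-series; mu = 5 gives D_5.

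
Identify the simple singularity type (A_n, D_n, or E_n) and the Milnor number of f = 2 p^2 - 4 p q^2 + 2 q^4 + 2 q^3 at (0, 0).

The Hessian of f at 0 is [[4, 0], [0, 0]] with rank 1, so corank 1. A Groebner basis of the Jacobian ideal J(f) in C{p,q} is {q^2, p}; counting standard monomials gives mu = 2. Corank 1: A-series; mu = 2 gives A_2.

Type A2, Milnor number mu = 2.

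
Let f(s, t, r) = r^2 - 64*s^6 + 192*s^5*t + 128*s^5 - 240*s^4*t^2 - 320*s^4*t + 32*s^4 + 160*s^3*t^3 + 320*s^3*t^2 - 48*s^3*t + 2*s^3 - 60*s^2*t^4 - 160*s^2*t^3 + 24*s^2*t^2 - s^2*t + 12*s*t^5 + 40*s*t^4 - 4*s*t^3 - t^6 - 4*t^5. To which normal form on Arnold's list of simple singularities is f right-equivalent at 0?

D_{7}

The Hessian of f at 0 has rank 1. Corank 2; j^3 = s^2*(2*s - t) has shape L^2 M (L != M), so D-series; mu = 7 gives D_7.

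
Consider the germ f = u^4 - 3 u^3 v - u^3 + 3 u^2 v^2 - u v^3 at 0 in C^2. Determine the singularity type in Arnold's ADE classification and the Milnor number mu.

Type E_7, Milnor number mu = 7.

The Hessian of f at 0 is [[0, 0], [0, 0]] with rank 0, so corank 2. A Groebner basis of the Jacobian ideal J(f) in C{u,v} is {3*u^2 + v^4 + v^3, u^3, u^2*v - u^2 - v^3/3, -2*u^2 + u*v^2 - 2*v^3/3}; counting standard monomials gives mu = 7. Corank 2; j^3 = -u^3 is a perfect cube, so E-series; the 4-jet and mu = 7 give E_7.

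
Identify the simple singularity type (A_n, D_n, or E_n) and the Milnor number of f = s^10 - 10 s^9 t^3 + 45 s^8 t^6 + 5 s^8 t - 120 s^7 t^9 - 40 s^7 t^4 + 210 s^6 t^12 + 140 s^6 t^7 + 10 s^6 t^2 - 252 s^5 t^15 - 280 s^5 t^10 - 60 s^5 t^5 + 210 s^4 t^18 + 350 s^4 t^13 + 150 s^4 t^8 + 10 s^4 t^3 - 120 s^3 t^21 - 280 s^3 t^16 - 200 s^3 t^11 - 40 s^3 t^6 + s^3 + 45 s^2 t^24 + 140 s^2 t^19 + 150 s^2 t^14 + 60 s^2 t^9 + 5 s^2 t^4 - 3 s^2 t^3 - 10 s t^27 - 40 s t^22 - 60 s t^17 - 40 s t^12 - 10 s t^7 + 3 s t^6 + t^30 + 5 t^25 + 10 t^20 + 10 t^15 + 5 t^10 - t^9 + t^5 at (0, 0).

The Hessian of f at 0 has rank 0. Corank 2; j^3 = s^3 is a perfect cube, so E-series; the 5-jet and mu = 8 give E_8.

Type E8, Milnor number mu = 8.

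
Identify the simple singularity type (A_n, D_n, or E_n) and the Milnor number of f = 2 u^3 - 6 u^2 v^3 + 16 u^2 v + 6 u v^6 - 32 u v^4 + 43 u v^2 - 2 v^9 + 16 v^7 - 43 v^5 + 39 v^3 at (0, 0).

The Hessian of f at 0 has rank 0. Corank 2; j^3 = (u + 3*v)*(2*u^2 + 10*u*v + 13*v^2) splits into three distinct lines over C (the quadratic factor has nonzero discriminant), so D_4.

Type D4, Milnor number mu = 4.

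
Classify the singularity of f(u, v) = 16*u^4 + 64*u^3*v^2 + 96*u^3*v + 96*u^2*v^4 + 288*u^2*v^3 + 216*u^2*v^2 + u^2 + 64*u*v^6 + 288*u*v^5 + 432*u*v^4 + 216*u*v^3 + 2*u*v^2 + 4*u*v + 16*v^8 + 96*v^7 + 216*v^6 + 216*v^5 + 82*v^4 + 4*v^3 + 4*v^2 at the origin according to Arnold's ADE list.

The Hessian of f at 0 is [[2, 4], [4, 8]] with rank 1, so corank 1. A Groebner basis of the Jacobian ideal J(f) in C{u,v} is {u^2 + 4*u + 8*v, u*v - 2*u - 4*v, u + v^2 + 2*v}; counting standard monomials gives mu = 3. Corank 1: A-series; mu = 3 gives A_3.

A3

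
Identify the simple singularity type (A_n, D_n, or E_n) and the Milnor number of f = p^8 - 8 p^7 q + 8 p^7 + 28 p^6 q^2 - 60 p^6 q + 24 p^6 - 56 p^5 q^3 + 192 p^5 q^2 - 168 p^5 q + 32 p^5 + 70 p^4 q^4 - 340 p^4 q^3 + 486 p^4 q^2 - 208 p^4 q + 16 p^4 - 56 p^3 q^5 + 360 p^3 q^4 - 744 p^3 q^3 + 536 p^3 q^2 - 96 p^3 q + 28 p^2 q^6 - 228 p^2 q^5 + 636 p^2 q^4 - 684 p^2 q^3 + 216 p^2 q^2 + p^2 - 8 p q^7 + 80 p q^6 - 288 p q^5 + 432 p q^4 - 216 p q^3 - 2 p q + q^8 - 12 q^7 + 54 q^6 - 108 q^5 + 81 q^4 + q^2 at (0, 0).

Type A_3, Milnor number mu = 3.

The Hessian of f at 0 has rank 1. Corank 1: A-series; mu = 3 gives A_3.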